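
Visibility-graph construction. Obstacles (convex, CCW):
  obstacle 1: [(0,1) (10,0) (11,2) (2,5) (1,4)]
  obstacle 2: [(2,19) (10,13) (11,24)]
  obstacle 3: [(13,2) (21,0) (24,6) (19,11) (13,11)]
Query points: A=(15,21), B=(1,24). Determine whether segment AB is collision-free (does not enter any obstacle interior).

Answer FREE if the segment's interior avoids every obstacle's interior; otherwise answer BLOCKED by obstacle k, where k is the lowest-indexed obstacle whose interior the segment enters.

Obstacle 1 [(0,1) (10,0) (11,2) (2,5) (1,4)]:
  edge (0,1)–(10,0): clear
  edge (10,0)–(11,2): clear
  edge (11,2)–(2,5): clear
  edge (2,5)–(1,4): clear
  edge (1,4)–(0,1): clear
  midpoint (8,45/2) outside
  → clear
Obstacle 2 [(2,19) (10,13) (11,24)]:
  edge (2,19)–(10,13): clear
  edge (10,13)–(11,24): crosses AB
  edge (11,24)–(2,19): crosses AB
  → BLOCKED
Obstacle 3 [(13,2) (21,0) (24,6) (19,11) (13,11)]:
  edge (13,2)–(21,0): clear
  edge (21,0)–(24,6): clear
  edge (24,6)–(19,11): clear
  edge (19,11)–(13,11): clear
  edge (13,11)–(13,2): clear
  midpoint (8,45/2) outside
  → clear

BLOCKED by obstacle 2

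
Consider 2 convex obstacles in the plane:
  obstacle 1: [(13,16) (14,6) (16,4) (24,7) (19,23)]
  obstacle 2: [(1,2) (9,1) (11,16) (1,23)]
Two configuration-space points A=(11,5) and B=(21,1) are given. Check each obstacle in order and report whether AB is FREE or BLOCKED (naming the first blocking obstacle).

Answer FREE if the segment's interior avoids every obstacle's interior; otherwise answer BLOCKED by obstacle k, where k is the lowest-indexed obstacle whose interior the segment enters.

FREE

Obstacle 1 [(13,16) (14,6) (16,4) (24,7) (19,23)]:
  edge (13,16)–(14,6): clear
  edge (14,6)–(16,4): clear
  edge (16,4)–(24,7): clear
  edge (24,7)–(19,23): clear
  edge (19,23)–(13,16): clear
  midpoint (16,3) outside
  → clear
Obstacle 2 [(1,2) (9,1) (11,16) (1,23)]:
  edge (1,2)–(9,1): clear
  edge (9,1)–(11,16): clear
  edge (11,16)–(1,23): clear
  edge (1,23)–(1,2): clear
  midpoint (16,3) outside
  → clear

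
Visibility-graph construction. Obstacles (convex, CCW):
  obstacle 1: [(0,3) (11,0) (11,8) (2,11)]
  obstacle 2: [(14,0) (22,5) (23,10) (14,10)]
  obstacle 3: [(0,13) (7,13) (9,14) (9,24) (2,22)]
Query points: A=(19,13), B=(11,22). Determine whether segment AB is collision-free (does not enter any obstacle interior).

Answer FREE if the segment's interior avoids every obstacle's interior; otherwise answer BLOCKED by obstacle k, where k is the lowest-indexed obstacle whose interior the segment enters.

FREE

Obstacle 1 [(0,3) (11,0) (11,8) (2,11)]:
  edge (0,3)–(11,0): clear
  edge (11,0)–(11,8): clear
  edge (11,8)–(2,11): clear
  edge (2,11)–(0,3): clear
  midpoint (15,35/2) outside
  → clear
Obstacle 2 [(14,0) (22,5) (23,10) (14,10)]:
  edge (14,0)–(22,5): clear
  edge (22,5)–(23,10): clear
  edge (23,10)–(14,10): clear
  edge (14,10)–(14,0): clear
  midpoint (15,35/2) outside
  → clear
Obstacle 3 [(0,13) (7,13) (9,14) (9,24) (2,22)]:
  edge (0,13)–(7,13): clear
  edge (7,13)–(9,14): clear
  edge (9,14)–(9,24): clear
  edge (9,24)–(2,22): clear
  edge (2,22)–(0,13): clear
  midpoint (15,35/2) outside
  → clear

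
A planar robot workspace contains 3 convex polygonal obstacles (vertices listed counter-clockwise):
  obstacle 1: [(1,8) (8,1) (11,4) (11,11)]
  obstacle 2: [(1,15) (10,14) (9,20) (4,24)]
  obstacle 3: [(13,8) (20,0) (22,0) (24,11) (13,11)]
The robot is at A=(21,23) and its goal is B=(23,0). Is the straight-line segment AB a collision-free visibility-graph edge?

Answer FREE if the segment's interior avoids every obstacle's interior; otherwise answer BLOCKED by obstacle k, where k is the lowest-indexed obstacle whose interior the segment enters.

Obstacle 1 [(1,8) (8,1) (11,4) (11,11)]:
  edge (1,8)–(8,1): clear
  edge (8,1)–(11,4): clear
  edge (11,4)–(11,11): clear
  edge (11,11)–(1,8): clear
  midpoint (22,23/2) outside
  → clear
Obstacle 2 [(1,15) (10,14) (9,20) (4,24)]:
  edge (1,15)–(10,14): clear
  edge (10,14)–(9,20): clear
  edge (9,20)–(4,24): clear
  edge (4,24)–(1,15): clear
  midpoint (22,23/2) outside
  → clear
Obstacle 3 [(13,8) (20,0) (22,0) (24,11) (13,11)]:
  edge (13,8)–(20,0): clear
  edge (20,0)–(22,0): clear
  edge (22,0)–(24,11): crosses AB
  edge (24,11)–(13,11): crosses AB
  edge (13,11)–(13,8): clear
  → BLOCKED

BLOCKED by obstacle 3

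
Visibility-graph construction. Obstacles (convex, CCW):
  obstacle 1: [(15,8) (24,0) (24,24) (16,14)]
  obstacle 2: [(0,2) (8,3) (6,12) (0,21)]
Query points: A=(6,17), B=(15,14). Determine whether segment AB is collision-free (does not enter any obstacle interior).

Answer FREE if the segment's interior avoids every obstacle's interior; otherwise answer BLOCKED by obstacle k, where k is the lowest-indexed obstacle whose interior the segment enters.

Obstacle 1 [(15,8) (24,0) (24,24) (16,14)]:
  edge (15,8)–(24,0): clear
  edge (24,0)–(24,24): clear
  edge (24,24)–(16,14): clear
  edge (16,14)–(15,8): clear
  midpoint (21/2,31/2) outside
  → clear
Obstacle 2 [(0,2) (8,3) (6,12) (0,21)]:
  edge (0,2)–(8,3): clear
  edge (8,3)–(6,12): clear
  edge (6,12)–(0,21): clear
  edge (0,21)–(0,2): clear
  midpoint (21/2,31/2) outside
  → clear

FREE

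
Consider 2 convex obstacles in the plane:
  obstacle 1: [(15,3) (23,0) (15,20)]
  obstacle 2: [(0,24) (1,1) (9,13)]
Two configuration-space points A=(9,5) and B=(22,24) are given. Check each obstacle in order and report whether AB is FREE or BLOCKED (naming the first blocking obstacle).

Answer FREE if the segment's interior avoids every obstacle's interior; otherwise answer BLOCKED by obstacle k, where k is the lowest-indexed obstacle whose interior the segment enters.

Obstacle 1 [(15,3) (23,0) (15,20)]:
  edge (15,3)–(23,0): clear
  edge (23,0)–(15,20): crosses AB
  edge (15,20)–(15,3): crosses AB
  → BLOCKED
Obstacle 2 [(0,24) (1,1) (9,13)]:
  edge (0,24)–(1,1): clear
  edge (1,1)–(9,13): clear
  edge (9,13)–(0,24): clear
  midpoint (31/2,29/2) outside
  → clear

BLOCKED by obstacle 1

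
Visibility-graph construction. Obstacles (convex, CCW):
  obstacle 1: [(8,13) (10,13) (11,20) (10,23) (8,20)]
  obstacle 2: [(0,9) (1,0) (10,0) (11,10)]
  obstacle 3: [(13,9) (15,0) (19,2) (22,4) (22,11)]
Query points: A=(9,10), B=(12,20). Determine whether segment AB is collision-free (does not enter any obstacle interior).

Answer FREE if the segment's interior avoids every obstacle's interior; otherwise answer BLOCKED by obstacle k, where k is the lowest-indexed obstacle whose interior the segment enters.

BLOCKED by obstacle 1

Obstacle 1 [(8,13) (10,13) (11,20) (10,23) (8,20)]:
  edge (8,13)–(10,13): crosses AB
  edge (10,13)–(11,20): crosses AB
  edge (11,20)–(10,23): clear
  edge (10,23)–(8,20): clear
  edge (8,20)–(8,13): clear
  → BLOCKED
Obstacle 2 [(0,9) (1,0) (10,0) (11,10)]:
  edge (0,9)–(1,0): clear
  edge (1,0)–(10,0): clear
  edge (10,0)–(11,10): clear
  edge (11,10)–(0,9): clear
  midpoint (21/2,15) outside
  → clear
Obstacle 3 [(13,9) (15,0) (19,2) (22,4) (22,11)]:
  edge (13,9)–(15,0): clear
  edge (15,0)–(19,2): clear
  edge (19,2)–(22,4): clear
  edge (22,4)–(22,11): clear
  edge (22,11)–(13,9): clear
  midpoint (21/2,15) outside
  → clear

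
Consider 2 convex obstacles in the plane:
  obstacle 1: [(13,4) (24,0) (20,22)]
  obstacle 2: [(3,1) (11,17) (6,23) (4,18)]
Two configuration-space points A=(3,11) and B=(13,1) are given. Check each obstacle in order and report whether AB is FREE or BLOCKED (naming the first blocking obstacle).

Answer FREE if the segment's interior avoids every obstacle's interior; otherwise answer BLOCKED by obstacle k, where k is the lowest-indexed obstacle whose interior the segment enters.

Obstacle 1 [(13,4) (24,0) (20,22)]:
  edge (13,4)–(24,0): clear
  edge (24,0)–(20,22): clear
  edge (20,22)–(13,4): clear
  midpoint (8,6) outside
  → clear
Obstacle 2 [(3,1) (11,17) (6,23) (4,18)]:
  edge (3,1)–(11,17): crosses AB
  edge (11,17)–(6,23): clear
  edge (6,23)–(4,18): clear
  edge (4,18)–(3,1): crosses AB
  → BLOCKED

BLOCKED by obstacle 2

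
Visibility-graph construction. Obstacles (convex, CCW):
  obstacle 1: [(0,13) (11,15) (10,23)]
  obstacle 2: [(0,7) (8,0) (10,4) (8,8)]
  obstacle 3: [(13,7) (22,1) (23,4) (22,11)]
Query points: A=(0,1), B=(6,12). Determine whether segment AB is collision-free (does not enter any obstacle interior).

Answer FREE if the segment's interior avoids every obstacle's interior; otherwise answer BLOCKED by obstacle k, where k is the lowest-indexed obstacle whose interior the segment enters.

Obstacle 1 [(0,13) (11,15) (10,23)]:
  edge (0,13)–(11,15): clear
  edge (11,15)–(10,23): clear
  edge (10,23)–(0,13): clear
  midpoint (3,13/2) outside
  → clear
Obstacle 2 [(0,7) (8,0) (10,4) (8,8)]:
  edge (0,7)–(8,0): crosses AB
  edge (8,0)–(10,4): clear
  edge (10,4)–(8,8): clear
  edge (8,8)–(0,7): crosses AB
  → BLOCKED
Obstacle 3 [(13,7) (22,1) (23,4) (22,11)]:
  edge (13,7)–(22,1): clear
  edge (22,1)–(23,4): clear
  edge (23,4)–(22,11): clear
  edge (22,11)–(13,7): clear
  midpoint (3,13/2) outside
  → clear

BLOCKED by obstacle 2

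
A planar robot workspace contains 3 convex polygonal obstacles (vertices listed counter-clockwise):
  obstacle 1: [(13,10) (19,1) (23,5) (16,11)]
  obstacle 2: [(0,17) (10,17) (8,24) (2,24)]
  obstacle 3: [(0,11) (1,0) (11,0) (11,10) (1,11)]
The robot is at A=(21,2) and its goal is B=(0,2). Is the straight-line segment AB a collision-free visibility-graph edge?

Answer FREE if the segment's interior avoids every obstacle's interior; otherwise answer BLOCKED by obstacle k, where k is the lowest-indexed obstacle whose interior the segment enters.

BLOCKED by obstacle 1

Obstacle 1 [(13,10) (19,1) (23,5) (16,11)]:
  edge (13,10)–(19,1): crosses AB
  edge (19,1)–(23,5): crosses AB
  edge (23,5)–(16,11): clear
  edge (16,11)–(13,10): clear
  → BLOCKED
Obstacle 2 [(0,17) (10,17) (8,24) (2,24)]:
  edge (0,17)–(10,17): clear
  edge (10,17)–(8,24): clear
  edge (8,24)–(2,24): clear
  edge (2,24)–(0,17): clear
  midpoint (21/2,2) outside
  → clear
Obstacle 3 [(0,11) (1,0) (11,0) (11,10) (1,11)]:
  edge (0,11)–(1,0): crosses AB
  edge (1,0)–(11,0): clear
  edge (11,0)–(11,10): crosses AB
  edge (11,10)–(1,11): clear
  edge (1,11)–(0,11): clear
  → BLOCKED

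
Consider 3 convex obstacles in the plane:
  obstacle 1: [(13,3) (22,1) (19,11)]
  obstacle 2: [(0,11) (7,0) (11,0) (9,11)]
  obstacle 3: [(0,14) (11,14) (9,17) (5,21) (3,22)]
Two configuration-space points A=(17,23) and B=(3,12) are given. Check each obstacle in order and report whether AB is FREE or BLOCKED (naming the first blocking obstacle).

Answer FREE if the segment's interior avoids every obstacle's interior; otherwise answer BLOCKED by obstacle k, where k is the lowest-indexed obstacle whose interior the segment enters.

Obstacle 1 [(13,3) (22,1) (19,11)]:
  edge (13,3)–(22,1): clear
  edge (22,1)–(19,11): clear
  edge (19,11)–(13,3): clear
  midpoint (10,35/2) outside
  → clear
Obstacle 2 [(0,11) (7,0) (11,0) (9,11)]:
  edge (0,11)–(7,0): clear
  edge (7,0)–(11,0): clear
  edge (11,0)–(9,11): clear
  edge (9,11)–(0,11): clear
  midpoint (10,35/2) outside
  → clear
Obstacle 3 [(0,14) (11,14) (9,17) (5,21) (3,22)]:
  edge (0,14)–(11,14): crosses AB
  edge (11,14)–(9,17): crosses AB
  edge (9,17)–(5,21): clear
  edge (5,21)–(3,22): clear
  edge (3,22)–(0,14): clear
  → BLOCKED

BLOCKED by obstacle 3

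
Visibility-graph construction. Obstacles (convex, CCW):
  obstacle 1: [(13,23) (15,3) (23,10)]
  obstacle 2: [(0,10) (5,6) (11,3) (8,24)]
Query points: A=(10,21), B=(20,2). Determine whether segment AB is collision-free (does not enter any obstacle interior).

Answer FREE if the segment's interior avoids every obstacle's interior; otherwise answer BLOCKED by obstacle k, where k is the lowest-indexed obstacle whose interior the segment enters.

Obstacle 1 [(13,23) (15,3) (23,10)]:
  edge (13,23)–(15,3): crosses AB
  edge (15,3)–(23,10): crosses AB
  edge (23,10)–(13,23): clear
  → BLOCKED
Obstacle 2 [(0,10) (5,6) (11,3) (8,24)]:
  edge (0,10)–(5,6): clear
  edge (5,6)–(11,3): clear
  edge (11,3)–(8,24): clear
  edge (8,24)–(0,10): clear
  midpoint (15,23/2) outside
  → clear

BLOCKED by obstacle 1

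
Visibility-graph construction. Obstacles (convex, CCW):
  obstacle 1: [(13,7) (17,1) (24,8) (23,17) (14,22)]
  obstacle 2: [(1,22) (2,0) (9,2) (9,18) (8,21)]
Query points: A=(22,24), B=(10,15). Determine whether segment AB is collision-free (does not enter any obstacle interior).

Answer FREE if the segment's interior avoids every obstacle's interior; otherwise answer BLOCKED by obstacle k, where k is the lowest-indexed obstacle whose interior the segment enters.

BLOCKED by obstacle 1

Obstacle 1 [(13,7) (17,1) (24,8) (23,17) (14,22)]:
  edge (13,7)–(17,1): clear
  edge (17,1)–(24,8): clear
  edge (24,8)–(23,17): clear
  edge (23,17)–(14,22): crosses AB
  edge (14,22)–(13,7): crosses AB
  → BLOCKED
Obstacle 2 [(1,22) (2,0) (9,2) (9,18) (8,21)]:
  edge (1,22)–(2,0): clear
  edge (2,0)–(9,2): clear
  edge (9,2)–(9,18): clear
  edge (9,18)–(8,21): clear
  edge (8,21)–(1,22): clear
  midpoint (16,39/2) outside
  → clear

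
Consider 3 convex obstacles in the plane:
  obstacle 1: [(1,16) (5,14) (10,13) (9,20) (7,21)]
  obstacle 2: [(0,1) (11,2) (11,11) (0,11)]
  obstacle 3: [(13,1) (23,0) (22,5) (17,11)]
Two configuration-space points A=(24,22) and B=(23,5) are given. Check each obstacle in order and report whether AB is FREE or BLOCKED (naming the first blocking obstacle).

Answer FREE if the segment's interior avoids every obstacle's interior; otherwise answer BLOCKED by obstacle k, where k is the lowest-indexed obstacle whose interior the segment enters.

Obstacle 1 [(1,16) (5,14) (10,13) (9,20) (7,21)]:
  edge (1,16)–(5,14): clear
  edge (5,14)–(10,13): clear
  edge (10,13)–(9,20): clear
  edge (9,20)–(7,21): clear
  edge (7,21)–(1,16): clear
  midpoint (47/2,27/2) outside
  → clear
Obstacle 2 [(0,1) (11,2) (11,11) (0,11)]:
  edge (0,1)–(11,2): clear
  edge (11,2)–(11,11): clear
  edge (11,11)–(0,11): clear
  edge (0,11)–(0,1): clear
  midpoint (47/2,27/2) outside
  → clear
Obstacle 3 [(13,1) (23,0) (22,5) (17,11)]:
  edge (13,1)–(23,0): clear
  edge (23,0)–(22,5): clear
  edge (22,5)–(17,11): clear
  edge (17,11)–(13,1): clear
  midpoint (47/2,27/2) outside
  → clear

FREE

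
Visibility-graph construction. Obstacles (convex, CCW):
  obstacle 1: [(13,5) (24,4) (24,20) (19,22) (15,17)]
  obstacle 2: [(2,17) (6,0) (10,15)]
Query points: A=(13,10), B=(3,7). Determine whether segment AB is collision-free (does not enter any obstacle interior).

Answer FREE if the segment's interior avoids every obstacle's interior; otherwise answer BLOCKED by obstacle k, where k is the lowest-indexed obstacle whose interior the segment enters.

Obstacle 1 [(13,5) (24,4) (24,20) (19,22) (15,17)]:
  edge (13,5)–(24,4): clear
  edge (24,4)–(24,20): clear
  edge (24,20)–(19,22): clear
  edge (19,22)–(15,17): clear
  edge (15,17)–(13,5): clear
  midpoint (8,17/2) outside
  → clear
Obstacle 2 [(2,17) (6,0) (10,15)]:
  edge (2,17)–(6,0): crosses AB
  edge (6,0)–(10,15): crosses AB
  edge (10,15)–(2,17): clear
  → BLOCKED

BLOCKED by obstacle 2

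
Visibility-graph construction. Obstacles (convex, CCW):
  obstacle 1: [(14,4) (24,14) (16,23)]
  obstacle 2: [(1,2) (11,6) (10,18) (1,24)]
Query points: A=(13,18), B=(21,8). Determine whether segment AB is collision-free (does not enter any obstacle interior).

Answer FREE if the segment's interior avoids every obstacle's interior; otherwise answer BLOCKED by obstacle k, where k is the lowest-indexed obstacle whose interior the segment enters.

Obstacle 1 [(14,4) (24,14) (16,23)]:
  edge (14,4)–(24,14): crosses AB
  edge (24,14)–(16,23): clear
  edge (16,23)–(14,4): crosses AB
  → BLOCKED
Obstacle 2 [(1,2) (11,6) (10,18) (1,24)]:
  edge (1,2)–(11,6): clear
  edge (11,6)–(10,18): clear
  edge (10,18)–(1,24): clear
  edge (1,24)–(1,2): clear
  midpoint (17,13) outside
  → clear

BLOCKED by obstacle 1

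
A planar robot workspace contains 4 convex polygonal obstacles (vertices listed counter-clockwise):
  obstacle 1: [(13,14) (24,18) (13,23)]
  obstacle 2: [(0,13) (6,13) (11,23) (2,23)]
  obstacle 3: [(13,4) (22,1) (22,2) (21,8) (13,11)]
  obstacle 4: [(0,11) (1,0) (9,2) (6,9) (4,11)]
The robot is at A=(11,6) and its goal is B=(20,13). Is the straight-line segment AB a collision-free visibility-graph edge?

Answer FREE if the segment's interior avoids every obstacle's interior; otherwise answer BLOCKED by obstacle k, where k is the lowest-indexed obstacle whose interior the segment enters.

BLOCKED by obstacle 3

Obstacle 1 [(13,14) (24,18) (13,23)]:
  edge (13,14)–(24,18): clear
  edge (24,18)–(13,23): clear
  edge (13,23)–(13,14): clear
  midpoint (31/2,19/2) outside
  → clear
Obstacle 2 [(0,13) (6,13) (11,23) (2,23)]:
  edge (0,13)–(6,13): clear
  edge (6,13)–(11,23): clear
  edge (11,23)–(2,23): clear
  edge (2,23)–(0,13): clear
  midpoint (31/2,19/2) outside
  → clear
Obstacle 3 [(13,4) (22,1) (22,2) (21,8) (13,11)]:
  edge (13,4)–(22,1): clear
  edge (22,1)–(22,2): clear
  edge (22,2)–(21,8): clear
  edge (21,8)–(13,11): crosses AB
  edge (13,11)–(13,4): crosses AB
  → BLOCKED
Obstacle 4 [(0,11) (1,0) (9,2) (6,9) (4,11)]:
  edge (0,11)–(1,0): clear
  edge (1,0)–(9,2): clear
  edge (9,2)–(6,9): clear
  edge (6,9)–(4,11): clear
  edge (4,11)–(0,11): clear
  midpoint (31/2,19/2) outside
  → clear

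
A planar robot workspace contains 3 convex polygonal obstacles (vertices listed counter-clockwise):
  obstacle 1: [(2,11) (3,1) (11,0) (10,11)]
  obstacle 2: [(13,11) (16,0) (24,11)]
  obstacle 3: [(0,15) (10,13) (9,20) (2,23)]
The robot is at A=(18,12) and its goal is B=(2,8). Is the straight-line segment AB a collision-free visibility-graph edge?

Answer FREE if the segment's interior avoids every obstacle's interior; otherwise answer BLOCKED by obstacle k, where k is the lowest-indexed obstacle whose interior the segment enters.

Obstacle 1 [(2,11) (3,1) (11,0) (10,11)]:
  edge (2,11)–(3,1): crosses AB
  edge (3,1)–(11,0): clear
  edge (11,0)–(10,11): crosses AB
  edge (10,11)–(2,11): clear
  → BLOCKED
Obstacle 2 [(13,11) (16,0) (24,11)]:
  edge (13,11)–(16,0): crosses AB
  edge (16,0)–(24,11): clear
  edge (24,11)–(13,11): crosses AB
  → BLOCKED
Obstacle 3 [(0,15) (10,13) (9,20) (2,23)]:
  edge (0,15)–(10,13): clear
  edge (10,13)–(9,20): clear
  edge (9,20)–(2,23): clear
  edge (2,23)–(0,15): clear
  midpoint (10,10) outside
  → clear

BLOCKED by obstacle 1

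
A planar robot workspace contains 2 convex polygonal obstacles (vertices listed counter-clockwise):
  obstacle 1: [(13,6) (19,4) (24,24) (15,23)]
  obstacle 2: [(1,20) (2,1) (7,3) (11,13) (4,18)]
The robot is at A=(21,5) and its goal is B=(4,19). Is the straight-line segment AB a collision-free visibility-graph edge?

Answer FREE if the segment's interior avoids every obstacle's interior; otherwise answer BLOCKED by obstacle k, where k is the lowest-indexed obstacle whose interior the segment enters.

Obstacle 1 [(13,6) (19,4) (24,24) (15,23)]:
  edge (13,6)–(19,4): clear
  edge (19,4)–(24,24): crosses AB
  edge (24,24)–(15,23): clear
  edge (15,23)–(13,6): crosses AB
  → BLOCKED
Obstacle 2 [(1,20) (2,1) (7,3) (11,13) (4,18)]:
  edge (1,20)–(2,1): clear
  edge (2,1)–(7,3): clear
  edge (7,3)–(11,13): clear
  edge (11,13)–(4,18): clear
  edge (4,18)–(1,20): clear
  midpoint (25/2,12) outside
  → clear

BLOCKED by obstacle 1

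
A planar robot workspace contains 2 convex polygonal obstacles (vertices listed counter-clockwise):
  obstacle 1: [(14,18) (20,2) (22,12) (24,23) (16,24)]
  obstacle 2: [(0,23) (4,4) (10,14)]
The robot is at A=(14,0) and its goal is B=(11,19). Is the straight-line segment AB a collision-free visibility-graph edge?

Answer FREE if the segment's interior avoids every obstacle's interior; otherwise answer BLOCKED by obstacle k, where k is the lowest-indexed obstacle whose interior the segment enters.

FREE

Obstacle 1 [(14,18) (20,2) (22,12) (24,23) (16,24)]:
  edge (14,18)–(20,2): clear
  edge (20,2)–(22,12): clear
  edge (22,12)–(24,23): clear
  edge (24,23)–(16,24): clear
  edge (16,24)–(14,18): clear
  midpoint (25/2,19/2) outside
  → clear
Obstacle 2 [(0,23) (4,4) (10,14)]:
  edge (0,23)–(4,4): clear
  edge (4,4)–(10,14): clear
  edge (10,14)–(0,23): clear
  midpoint (25/2,19/2) outside
  → clear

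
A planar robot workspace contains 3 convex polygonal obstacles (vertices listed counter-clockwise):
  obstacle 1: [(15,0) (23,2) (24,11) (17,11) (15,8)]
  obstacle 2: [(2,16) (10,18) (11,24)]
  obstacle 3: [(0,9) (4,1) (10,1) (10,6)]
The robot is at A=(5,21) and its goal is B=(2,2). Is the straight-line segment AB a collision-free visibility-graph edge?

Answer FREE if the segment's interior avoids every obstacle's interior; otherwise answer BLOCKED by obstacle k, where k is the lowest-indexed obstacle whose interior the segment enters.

BLOCKED by obstacle 2

Obstacle 1 [(15,0) (23,2) (24,11) (17,11) (15,8)]:
  edge (15,0)–(23,2): clear
  edge (23,2)–(24,11): clear
  edge (24,11)–(17,11): clear
  edge (17,11)–(15,8): clear
  edge (15,8)–(15,0): clear
  midpoint (7/2,23/2) outside
  → clear
Obstacle 2 [(2,16) (10,18) (11,24)]:
  edge (2,16)–(10,18): crosses AB
  edge (10,18)–(11,24): clear
  edge (11,24)–(2,16): crosses AB
  → BLOCKED
Obstacle 3 [(0,9) (4,1) (10,1) (10,6)]:
  edge (0,9)–(4,1): crosses AB
  edge (4,1)–(10,1): clear
  edge (10,1)–(10,6): clear
  edge (10,6)–(0,9): crosses AB
  → BLOCKED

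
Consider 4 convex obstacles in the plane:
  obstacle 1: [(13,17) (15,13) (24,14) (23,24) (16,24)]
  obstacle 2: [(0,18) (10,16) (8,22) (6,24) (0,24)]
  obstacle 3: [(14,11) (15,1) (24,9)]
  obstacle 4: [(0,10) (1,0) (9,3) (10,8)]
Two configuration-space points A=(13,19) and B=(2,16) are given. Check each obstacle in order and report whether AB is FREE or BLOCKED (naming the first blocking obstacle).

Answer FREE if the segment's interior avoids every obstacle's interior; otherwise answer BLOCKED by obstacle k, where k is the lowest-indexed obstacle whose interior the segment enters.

BLOCKED by obstacle 2

Obstacle 1 [(13,17) (15,13) (24,14) (23,24) (16,24)]:
  edge (13,17)–(15,13): clear
  edge (15,13)–(24,14): clear
  edge (24,14)–(23,24): clear
  edge (23,24)–(16,24): clear
  edge (16,24)–(13,17): clear
  midpoint (15/2,35/2) outside
  → clear
Obstacle 2 [(0,18) (10,16) (8,22) (6,24) (0,24)]:
  edge (0,18)–(10,16): crosses AB
  edge (10,16)–(8,22): crosses AB
  edge (8,22)–(6,24): clear
  edge (6,24)–(0,24): clear
  edge (0,24)–(0,18): clear
  → BLOCKED
Obstacle 3 [(14,11) (15,1) (24,9)]:
  edge (14,11)–(15,1): clear
  edge (15,1)–(24,9): clear
  edge (24,9)–(14,11): clear
  midpoint (15/2,35/2) outside
  → clear
Obstacle 4 [(0,10) (1,0) (9,3) (10,8)]:
  edge (0,10)–(1,0): clear
  edge (1,0)–(9,3): clear
  edge (9,3)–(10,8): clear
  edge (10,8)–(0,10): clear
  midpoint (15/2,35/2) outside
  → clear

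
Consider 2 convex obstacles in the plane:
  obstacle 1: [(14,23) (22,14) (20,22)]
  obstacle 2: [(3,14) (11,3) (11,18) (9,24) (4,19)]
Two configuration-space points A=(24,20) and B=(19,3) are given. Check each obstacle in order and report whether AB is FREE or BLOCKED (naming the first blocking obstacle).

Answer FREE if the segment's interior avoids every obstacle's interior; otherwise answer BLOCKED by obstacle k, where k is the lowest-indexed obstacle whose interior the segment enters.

FREE

Obstacle 1 [(14,23) (22,14) (20,22)]:
  edge (14,23)–(22,14): clear
  edge (22,14)–(20,22): clear
  edge (20,22)–(14,23): clear
  midpoint (43/2,23/2) outside
  → clear
Obstacle 2 [(3,14) (11,3) (11,18) (9,24) (4,19)]:
  edge (3,14)–(11,3): clear
  edge (11,3)–(11,18): clear
  edge (11,18)–(9,24): clear
  edge (9,24)–(4,19): clear
  edge (4,19)–(3,14): clear
  midpoint (43/2,23/2) outside
  → clear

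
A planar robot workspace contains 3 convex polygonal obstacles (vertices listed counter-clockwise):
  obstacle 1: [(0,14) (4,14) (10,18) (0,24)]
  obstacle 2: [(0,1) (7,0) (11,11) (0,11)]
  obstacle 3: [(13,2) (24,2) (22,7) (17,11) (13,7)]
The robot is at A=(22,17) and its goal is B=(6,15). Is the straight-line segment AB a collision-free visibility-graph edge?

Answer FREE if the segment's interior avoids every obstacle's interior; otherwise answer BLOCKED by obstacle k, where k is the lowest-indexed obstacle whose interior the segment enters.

Obstacle 1 [(0,14) (4,14) (10,18) (0,24)]:
  edge (0,14)–(4,14): clear
  edge (4,14)–(10,18): clear
  edge (10,18)–(0,24): clear
  edge (0,24)–(0,14): clear
  midpoint (14,16) outside
  → clear
Obstacle 2 [(0,1) (7,0) (11,11) (0,11)]:
  edge (0,1)–(7,0): clear
  edge (7,0)–(11,11): clear
  edge (11,11)–(0,11): clear
  edge (0,11)–(0,1): clear
  midpoint (14,16) outside
  → clear
Obstacle 3 [(13,2) (24,2) (22,7) (17,11) (13,7)]:
  edge (13,2)–(24,2): clear
  edge (24,2)–(22,7): clear
  edge (22,7)–(17,11): clear
  edge (17,11)–(13,7): clear
  edge (13,7)–(13,2): clear
  midpoint (14,16) outside
  → clear

FREE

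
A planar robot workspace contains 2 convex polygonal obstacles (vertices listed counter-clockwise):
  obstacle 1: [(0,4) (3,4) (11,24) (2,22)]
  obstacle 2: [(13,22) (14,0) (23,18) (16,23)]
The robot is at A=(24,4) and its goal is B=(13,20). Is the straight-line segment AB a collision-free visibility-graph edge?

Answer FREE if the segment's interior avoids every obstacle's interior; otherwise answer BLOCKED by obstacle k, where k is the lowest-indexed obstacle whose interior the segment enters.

BLOCKED by obstacle 2

Obstacle 1 [(0,4) (3,4) (11,24) (2,22)]:
  edge (0,4)–(3,4): clear
  edge (3,4)–(11,24): clear
  edge (11,24)–(2,22): clear
  edge (2,22)–(0,4): clear
  midpoint (37/2,12) outside
  → clear
Obstacle 2 [(13,22) (14,0) (23,18) (16,23)]:
  edge (13,22)–(14,0): crosses AB
  edge (14,0)–(23,18): crosses AB
  edge (23,18)–(16,23): clear
  edge (16,23)–(13,22): clear
  → BLOCKED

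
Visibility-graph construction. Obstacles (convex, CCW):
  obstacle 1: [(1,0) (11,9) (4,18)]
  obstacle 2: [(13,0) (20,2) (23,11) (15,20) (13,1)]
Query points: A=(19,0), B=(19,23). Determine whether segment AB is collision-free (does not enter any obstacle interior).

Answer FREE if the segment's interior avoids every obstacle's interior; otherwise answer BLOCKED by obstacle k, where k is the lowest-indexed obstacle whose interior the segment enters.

BLOCKED by obstacle 2

Obstacle 1 [(1,0) (11,9) (4,18)]:
  edge (1,0)–(11,9): clear
  edge (11,9)–(4,18): clear
  edge (4,18)–(1,0): clear
  midpoint (19,23/2) outside
  → clear
Obstacle 2 [(13,0) (20,2) (23,11) (15,20) (13,1)]:
  edge (13,0)–(20,2): crosses AB
  edge (20,2)–(23,11): clear
  edge (23,11)–(15,20): crosses AB
  edge (15,20)–(13,1): clear
  edge (13,1)–(13,0): clear
  → BLOCKED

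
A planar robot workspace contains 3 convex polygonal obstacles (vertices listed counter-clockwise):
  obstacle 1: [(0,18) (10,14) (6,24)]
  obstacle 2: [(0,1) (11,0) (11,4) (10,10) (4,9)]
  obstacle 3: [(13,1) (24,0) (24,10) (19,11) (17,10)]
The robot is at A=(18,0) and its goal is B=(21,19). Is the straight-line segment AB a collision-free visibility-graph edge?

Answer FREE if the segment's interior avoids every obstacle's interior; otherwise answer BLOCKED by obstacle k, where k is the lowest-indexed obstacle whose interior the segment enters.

BLOCKED by obstacle 3

Obstacle 1 [(0,18) (10,14) (6,24)]:
  edge (0,18)–(10,14): clear
  edge (10,14)–(6,24): clear
  edge (6,24)–(0,18): clear
  midpoint (39/2,19/2) outside
  → clear
Obstacle 2 [(0,1) (11,0) (11,4) (10,10) (4,9)]:
  edge (0,1)–(11,0): clear
  edge (11,0)–(11,4): clear
  edge (11,4)–(10,10): clear
  edge (10,10)–(4,9): clear
  edge (4,9)–(0,1): clear
  midpoint (39/2,19/2) outside
  → clear
Obstacle 3 [(13,1) (24,0) (24,10) (19,11) (17,10)]:
  edge (13,1)–(24,0): crosses AB
  edge (24,0)–(24,10): clear
  edge (24,10)–(19,11): crosses AB
  edge (19,11)–(17,10): clear
  edge (17,10)–(13,1): clear
  → BLOCKED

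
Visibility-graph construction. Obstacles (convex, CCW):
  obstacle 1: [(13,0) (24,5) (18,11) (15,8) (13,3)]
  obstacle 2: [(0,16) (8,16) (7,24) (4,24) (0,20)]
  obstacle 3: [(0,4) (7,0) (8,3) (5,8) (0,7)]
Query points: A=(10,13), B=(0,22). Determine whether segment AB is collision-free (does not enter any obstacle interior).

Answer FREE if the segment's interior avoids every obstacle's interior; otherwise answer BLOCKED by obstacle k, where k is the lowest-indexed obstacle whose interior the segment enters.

BLOCKED by obstacle 2

Obstacle 1 [(13,0) (24,5) (18,11) (15,8) (13,3)]:
  edge (13,0)–(24,5): clear
  edge (24,5)–(18,11): clear
  edge (18,11)–(15,8): clear
  edge (15,8)–(13,3): clear
  edge (13,3)–(13,0): clear
  midpoint (5,35/2) outside
  → clear
Obstacle 2 [(0,16) (8,16) (7,24) (4,24) (0,20)]:
  edge (0,16)–(8,16): crosses AB
  edge (8,16)–(7,24): clear
  edge (7,24)–(4,24): clear
  edge (4,24)–(0,20): crosses AB
  edge (0,20)–(0,16): clear
  → BLOCKED
Obstacle 3 [(0,4) (7,0) (8,3) (5,8) (0,7)]:
  edge (0,4)–(7,0): clear
  edge (7,0)–(8,3): clear
  edge (8,3)–(5,8): clear
  edge (5,8)–(0,7): clear
  edge (0,7)–(0,4): clear
  midpoint (5,35/2) outside
  → clear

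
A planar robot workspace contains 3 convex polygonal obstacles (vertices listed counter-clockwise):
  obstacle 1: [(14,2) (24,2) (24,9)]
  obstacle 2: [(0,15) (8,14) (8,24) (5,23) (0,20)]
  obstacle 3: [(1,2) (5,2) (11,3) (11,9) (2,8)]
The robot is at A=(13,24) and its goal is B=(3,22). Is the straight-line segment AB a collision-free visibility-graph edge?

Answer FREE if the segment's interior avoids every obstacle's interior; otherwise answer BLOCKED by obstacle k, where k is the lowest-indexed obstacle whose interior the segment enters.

Obstacle 1 [(14,2) (24,2) (24,9)]:
  edge (14,2)–(24,2): clear
  edge (24,2)–(24,9): clear
  edge (24,9)–(14,2): clear
  midpoint (8,23) outside
  → clear
Obstacle 2 [(0,15) (8,14) (8,24) (5,23) (0,20)]:
  edge (0,15)–(8,14): clear
  edge (8,14)–(8,24): crosses AB
  edge (8,24)–(5,23): clear
  edge (5,23)–(0,20): crosses AB
  edge (0,20)–(0,15): clear
  → BLOCKED
Obstacle 3 [(1,2) (5,2) (11,3) (11,9) (2,8)]:
  edge (1,2)–(5,2): clear
  edge (5,2)–(11,3): clear
  edge (11,3)–(11,9): clear
  edge (11,9)–(2,8): clear
  edge (2,8)–(1,2): clear
  midpoint (8,23) outside
  → clear

BLOCKED by obstacle 2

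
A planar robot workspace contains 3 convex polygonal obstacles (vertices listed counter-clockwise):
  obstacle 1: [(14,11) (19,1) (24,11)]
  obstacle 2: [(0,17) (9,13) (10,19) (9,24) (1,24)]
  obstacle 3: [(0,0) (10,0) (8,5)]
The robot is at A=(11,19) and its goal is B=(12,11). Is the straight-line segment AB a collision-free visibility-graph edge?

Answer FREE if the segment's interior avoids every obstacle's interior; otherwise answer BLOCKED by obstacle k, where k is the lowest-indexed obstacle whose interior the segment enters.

Obstacle 1 [(14,11) (19,1) (24,11)]:
  edge (14,11)–(19,1): clear
  edge (19,1)–(24,11): clear
  edge (24,11)–(14,11): clear
  midpoint (23/2,15) outside
  → clear
Obstacle 2 [(0,17) (9,13) (10,19) (9,24) (1,24)]:
  edge (0,17)–(9,13): clear
  edge (9,13)–(10,19): clear
  edge (10,19)–(9,24): clear
  edge (9,24)–(1,24): clear
  edge (1,24)–(0,17): clear
  midpoint (23/2,15) outside
  → clear
Obstacle 3 [(0,0) (10,0) (8,5)]:
  edge (0,0)–(10,0): clear
  edge (10,0)–(8,5): clear
  edge (8,5)–(0,0): clear
  midpoint (23/2,15) outside
  → clear

FREE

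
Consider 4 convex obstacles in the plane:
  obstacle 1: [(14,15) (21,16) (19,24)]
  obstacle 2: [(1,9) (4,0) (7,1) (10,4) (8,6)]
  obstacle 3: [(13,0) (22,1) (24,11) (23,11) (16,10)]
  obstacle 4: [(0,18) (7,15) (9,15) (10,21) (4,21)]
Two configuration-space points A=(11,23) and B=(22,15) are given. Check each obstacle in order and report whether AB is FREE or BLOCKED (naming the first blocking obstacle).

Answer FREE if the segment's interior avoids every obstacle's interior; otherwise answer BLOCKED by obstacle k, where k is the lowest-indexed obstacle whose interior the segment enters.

Obstacle 1 [(14,15) (21,16) (19,24)]:
  edge (14,15)–(21,16): crosses AB
  edge (21,16)–(19,24): clear
  edge (19,24)–(14,15): crosses AB
  → BLOCKED
Obstacle 2 [(1,9) (4,0) (7,1) (10,4) (8,6)]:
  edge (1,9)–(4,0): clear
  edge (4,0)–(7,1): clear
  edge (7,1)–(10,4): clear
  edge (10,4)–(8,6): clear
  edge (8,6)–(1,9): clear
  midpoint (33/2,19) outside
  → clear
Obstacle 3 [(13,0) (22,1) (24,11) (23,11) (16,10)]:
  edge (13,0)–(22,1): clear
  edge (22,1)–(24,11): clear
  edge (24,11)–(23,11): clear
  edge (23,11)–(16,10): clear
  edge (16,10)–(13,0): clear
  midpoint (33/2,19) outside
  → clear
Obstacle 4 [(0,18) (7,15) (9,15) (10,21) (4,21)]:
  edge (0,18)–(7,15): clear
  edge (7,15)–(9,15): clear
  edge (9,15)–(10,21): clear
  edge (10,21)–(4,21): clear
  edge (4,21)–(0,18): clear
  midpoint (33/2,19) outside
  → clear

BLOCKED by obstacle 1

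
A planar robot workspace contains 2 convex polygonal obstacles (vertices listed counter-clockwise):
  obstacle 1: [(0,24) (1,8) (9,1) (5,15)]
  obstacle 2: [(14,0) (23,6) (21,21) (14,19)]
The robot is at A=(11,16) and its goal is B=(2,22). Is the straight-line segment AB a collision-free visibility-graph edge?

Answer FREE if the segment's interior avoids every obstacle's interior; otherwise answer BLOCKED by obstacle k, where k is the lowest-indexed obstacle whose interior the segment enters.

FREE

Obstacle 1 [(0,24) (1,8) (9,1) (5,15)]:
  edge (0,24)–(1,8): clear
  edge (1,8)–(9,1): clear
  edge (9,1)–(5,15): clear
  edge (5,15)–(0,24): clear
  midpoint (13/2,19) outside
  → clear
Obstacle 2 [(14,0) (23,6) (21,21) (14,19)]:
  edge (14,0)–(23,6): clear
  edge (23,6)–(21,21): clear
  edge (21,21)–(14,19): clear
  edge (14,19)–(14,0): clear
  midpoint (13/2,19) outside
  → clear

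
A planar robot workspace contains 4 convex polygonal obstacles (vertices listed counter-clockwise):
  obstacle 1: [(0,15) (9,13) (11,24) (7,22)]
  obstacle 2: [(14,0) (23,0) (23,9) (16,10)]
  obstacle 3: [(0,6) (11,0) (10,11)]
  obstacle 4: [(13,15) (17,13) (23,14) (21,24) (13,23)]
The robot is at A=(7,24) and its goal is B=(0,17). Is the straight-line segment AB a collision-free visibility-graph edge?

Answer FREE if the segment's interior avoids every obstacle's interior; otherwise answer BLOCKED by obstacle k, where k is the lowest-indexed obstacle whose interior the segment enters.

FREE

Obstacle 1 [(0,15) (9,13) (11,24) (7,22)]:
  edge (0,15)–(9,13): clear
  edge (9,13)–(11,24): clear
  edge (11,24)–(7,22): clear
  edge (7,22)–(0,15): clear
  midpoint (7/2,41/2) outside
  → clear
Obstacle 2 [(14,0) (23,0) (23,9) (16,10)]:
  edge (14,0)–(23,0): clear
  edge (23,0)–(23,9): clear
  edge (23,9)–(16,10): clear
  edge (16,10)–(14,0): clear
  midpoint (7/2,41/2) outside
  → clear
Obstacle 3 [(0,6) (11,0) (10,11)]:
  edge (0,6)–(11,0): clear
  edge (11,0)–(10,11): clear
  edge (10,11)–(0,6): clear
  midpoint (7/2,41/2) outside
  → clear
Obstacle 4 [(13,15) (17,13) (23,14) (21,24) (13,23)]:
  edge (13,15)–(17,13): clear
  edge (17,13)–(23,14): clear
  edge (23,14)–(21,24): clear
  edge (21,24)–(13,23): clear
  edge (13,23)–(13,15): clear
  midpoint (7/2,41/2) outside
  → clear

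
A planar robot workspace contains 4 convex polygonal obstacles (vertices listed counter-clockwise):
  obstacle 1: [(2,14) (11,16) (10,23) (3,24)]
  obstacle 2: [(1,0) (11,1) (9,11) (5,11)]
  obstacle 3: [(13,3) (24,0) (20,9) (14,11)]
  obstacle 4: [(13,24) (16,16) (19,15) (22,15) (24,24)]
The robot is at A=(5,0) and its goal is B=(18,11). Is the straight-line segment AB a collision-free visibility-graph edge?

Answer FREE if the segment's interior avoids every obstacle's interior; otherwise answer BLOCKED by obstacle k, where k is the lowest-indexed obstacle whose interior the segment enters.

Obstacle 1 [(2,14) (11,16) (10,23) (3,24)]:
  edge (2,14)–(11,16): clear
  edge (11,16)–(10,23): clear
  edge (10,23)–(3,24): clear
  edge (3,24)–(2,14): clear
  midpoint (23/2,11/2) outside
  → clear
Obstacle 2 [(1,0) (11,1) (9,11) (5,11)]:
  edge (1,0)–(11,1): crosses AB
  edge (11,1)–(9,11): crosses AB
  edge (9,11)–(5,11): clear
  edge (5,11)–(1,0): clear
  → BLOCKED
Obstacle 3 [(13,3) (24,0) (20,9) (14,11)]:
  edge (13,3)–(24,0): clear
  edge (24,0)–(20,9): clear
  edge (20,9)–(14,11): crosses AB
  edge (14,11)–(13,3): crosses AB
  → BLOCKED
Obstacle 4 [(13,24) (16,16) (19,15) (22,15) (24,24)]:
  edge (13,24)–(16,16): clear
  edge (16,16)–(19,15): clear
  edge (19,15)–(22,15): clear
  edge (22,15)–(24,24): clear
  edge (24,24)–(13,24): clear
  midpoint (23/2,11/2) outside
  → clear

BLOCKED by obstacle 2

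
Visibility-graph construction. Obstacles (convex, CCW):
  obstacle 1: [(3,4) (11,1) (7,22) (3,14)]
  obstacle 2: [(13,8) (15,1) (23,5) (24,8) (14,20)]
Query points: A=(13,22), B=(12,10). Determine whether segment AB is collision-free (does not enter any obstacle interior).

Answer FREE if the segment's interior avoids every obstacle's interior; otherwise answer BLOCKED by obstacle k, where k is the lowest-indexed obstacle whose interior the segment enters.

FREE

Obstacle 1 [(3,4) (11,1) (7,22) (3,14)]:
  edge (3,4)–(11,1): clear
  edge (11,1)–(7,22): clear
  edge (7,22)–(3,14): clear
  edge (3,14)–(3,4): clear
  midpoint (25/2,16) outside
  → clear
Obstacle 2 [(13,8) (15,1) (23,5) (24,8) (14,20)]:
  edge (13,8)–(15,1): clear
  edge (15,1)–(23,5): clear
  edge (23,5)–(24,8): clear
  edge (24,8)–(14,20): clear
  edge (14,20)–(13,8): clear
  midpoint (25/2,16) outside
  → clear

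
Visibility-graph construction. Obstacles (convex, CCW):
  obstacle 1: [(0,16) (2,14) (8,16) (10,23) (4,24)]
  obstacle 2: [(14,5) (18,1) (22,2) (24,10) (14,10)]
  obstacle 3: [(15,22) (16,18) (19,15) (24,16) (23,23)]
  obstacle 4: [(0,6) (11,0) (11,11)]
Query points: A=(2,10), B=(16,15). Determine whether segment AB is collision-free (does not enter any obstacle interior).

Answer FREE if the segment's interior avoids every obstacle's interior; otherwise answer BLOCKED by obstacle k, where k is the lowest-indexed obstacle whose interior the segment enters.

FREE

Obstacle 1 [(0,16) (2,14) (8,16) (10,23) (4,24)]:
  edge (0,16)–(2,14): clear
  edge (2,14)–(8,16): clear
  edge (8,16)–(10,23): clear
  edge (10,23)–(4,24): clear
  edge (4,24)–(0,16): clear
  midpoint (9,25/2) outside
  → clear
Obstacle 2 [(14,5) (18,1) (22,2) (24,10) (14,10)]:
  edge (14,5)–(18,1): clear
  edge (18,1)–(22,2): clear
  edge (22,2)–(24,10): clear
  edge (24,10)–(14,10): clear
  edge (14,10)–(14,5): clear
  midpoint (9,25/2) outside
  → clear
Obstacle 3 [(15,22) (16,18) (19,15) (24,16) (23,23)]:
  edge (15,22)–(16,18): clear
  edge (16,18)–(19,15): clear
  edge (19,15)–(24,16): clear
  edge (24,16)–(23,23): clear
  edge (23,23)–(15,22): clear
  midpoint (9,25/2) outside
  → clear
Obstacle 4 [(0,6) (11,0) (11,11)]:
  edge (0,6)–(11,0): clear
  edge (11,0)–(11,11): clear
  edge (11,11)–(0,6): clear
  midpoint (9,25/2) outside
  → clear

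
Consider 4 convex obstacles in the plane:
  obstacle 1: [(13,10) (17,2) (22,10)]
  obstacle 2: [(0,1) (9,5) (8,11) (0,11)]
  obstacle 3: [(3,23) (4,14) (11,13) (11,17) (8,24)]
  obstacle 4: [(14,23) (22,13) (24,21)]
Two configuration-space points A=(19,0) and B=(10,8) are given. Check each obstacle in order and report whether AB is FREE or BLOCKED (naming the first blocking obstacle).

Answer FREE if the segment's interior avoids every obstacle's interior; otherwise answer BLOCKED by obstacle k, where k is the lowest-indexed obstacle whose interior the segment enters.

Obstacle 1 [(13,10) (17,2) (22,10)]:
  edge (13,10)–(17,2): clear
  edge (17,2)–(22,10): clear
  edge (22,10)–(13,10): clear
  midpoint (29/2,4) outside
  → clear
Obstacle 2 [(0,1) (9,5) (8,11) (0,11)]:
  edge (0,1)–(9,5): clear
  edge (9,5)–(8,11): clear
  edge (8,11)–(0,11): clear
  edge (0,11)–(0,1): clear
  midpoint (29/2,4) outside
  → clear
Obstacle 3 [(3,23) (4,14) (11,13) (11,17) (8,24)]:
  edge (3,23)–(4,14): clear
  edge (4,14)–(11,13): clear
  edge (11,13)–(11,17): clear
  edge (11,17)–(8,24): clear
  edge (8,24)–(3,23): clear
  midpoint (29/2,4) outside
  → clear
Obstacle 4 [(14,23) (22,13) (24,21)]:
  edge (14,23)–(22,13): clear
  edge (22,13)–(24,21): clear
  edge (24,21)–(14,23): clear
  midpoint (29/2,4) outside
  → clear

FREE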